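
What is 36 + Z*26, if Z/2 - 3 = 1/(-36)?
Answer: 1715/9 ≈ 190.56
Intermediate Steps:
Z = 107/18 (Z = 6 + 2/(-36) = 6 + 2*(-1/36) = 6 - 1/18 = 107/18 ≈ 5.9444)
36 + Z*26 = 36 + (107/18)*26 = 36 + 1391/9 = 1715/9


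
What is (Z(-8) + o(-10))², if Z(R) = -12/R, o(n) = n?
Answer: 289/4 ≈ 72.250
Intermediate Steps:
(Z(-8) + o(-10))² = (-12/(-8) - 10)² = (-12*(-⅛) - 10)² = (3/2 - 10)² = (-17/2)² = 289/4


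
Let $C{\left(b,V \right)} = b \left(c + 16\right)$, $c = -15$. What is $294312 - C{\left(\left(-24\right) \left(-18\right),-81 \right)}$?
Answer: $293880$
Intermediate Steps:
$C{\left(b,V \right)} = b$ ($C{\left(b,V \right)} = b \left(-15 + 16\right) = b 1 = b$)
$294312 - C{\left(\left(-24\right) \left(-18\right),-81 \right)} = 294312 - \left(-24\right) \left(-18\right) = 294312 - 432 = 293880$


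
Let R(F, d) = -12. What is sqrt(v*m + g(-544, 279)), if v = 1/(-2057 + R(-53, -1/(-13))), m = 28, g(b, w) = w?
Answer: sqrt(1194274387)/2069 ≈ 16.703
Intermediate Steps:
v = -1/2069 (v = 1/(-2057 - 12) = 1/(-2069) = -1/2069 ≈ -0.00048333)
sqrt(v*m + g(-544, 279)) = sqrt(-1/2069*28 + 279) = sqrt(-28/2069 + 279) = sqrt(577223/2069) = sqrt(1194274387)/2069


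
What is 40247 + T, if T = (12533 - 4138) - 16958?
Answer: 31684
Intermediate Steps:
T = -8563 (T = 8395 - 16958 = -8563)
40247 + T = 40247 - 8563 = 31684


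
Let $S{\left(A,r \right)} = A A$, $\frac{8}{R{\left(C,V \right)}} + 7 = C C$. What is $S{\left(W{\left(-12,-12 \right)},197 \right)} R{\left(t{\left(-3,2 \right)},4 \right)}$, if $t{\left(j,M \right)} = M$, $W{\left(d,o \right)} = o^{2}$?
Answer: $-55296$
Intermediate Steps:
$R{\left(C,V \right)} = \frac{8}{-7 + C^{2}}$ ($R{\left(C,V \right)} = \frac{8}{-7 + C C} = \frac{8}{-7 + C^{2}}$)
$S{\left(A,r \right)} = A^{2}$
$S{\left(W{\left(-12,-12 \right)},197 \right)} R{\left(t{\left(-3,2 \right)},4 \right)} = \left(\left(-12\right)^{2}\right)^{2} \frac{8}{-7 + 2^{2}} = 144^{2} \frac{8}{-7 + 4} = 20736 \frac{8}{-3} = 20736 \cdot 8 \left(- \frac{1}{3}\right) = 20736 \left(- \frac{8}{3}\right) = -55296$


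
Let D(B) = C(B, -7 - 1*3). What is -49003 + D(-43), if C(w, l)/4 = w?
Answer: -49175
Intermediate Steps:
C(w, l) = 4*w
D(B) = 4*B
-49003 + D(-43) = -49003 + 4*(-43) = -49003 - 172 = -49175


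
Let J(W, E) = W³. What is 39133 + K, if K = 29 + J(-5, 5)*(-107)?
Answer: 52537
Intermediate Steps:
K = 13404 (K = 29 + (-5)³*(-107) = 29 - 125*(-107) = 29 + 13375 = 13404)
39133 + K = 39133 + 13404 = 52537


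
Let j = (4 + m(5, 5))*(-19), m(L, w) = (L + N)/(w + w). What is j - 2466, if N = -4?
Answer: -25439/10 ≈ -2543.9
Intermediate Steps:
m(L, w) = (-4 + L)/(2*w) (m(L, w) = (L - 4)/(w + w) = (-4 + L)/((2*w)) = (-4 + L)*(1/(2*w)) = (-4 + L)/(2*w))
j = -779/10 (j = (4 + (½)*(-4 + 5)/5)*(-19) = (4 + (½)*(⅕)*1)*(-19) = (4 + ⅒)*(-19) = (41/10)*(-19) = -779/10 ≈ -77.900)
j - 2466 = -779/10 - 2466 = -25439/10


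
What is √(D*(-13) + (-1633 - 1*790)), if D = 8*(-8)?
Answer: I*√1591 ≈ 39.887*I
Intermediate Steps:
D = -64
√(D*(-13) + (-1633 - 1*790)) = √(-64*(-13) + (-1633 - 1*790)) = √(832 + (-1633 - 790)) = √(832 - 2423) = √(-1591) = I*√1591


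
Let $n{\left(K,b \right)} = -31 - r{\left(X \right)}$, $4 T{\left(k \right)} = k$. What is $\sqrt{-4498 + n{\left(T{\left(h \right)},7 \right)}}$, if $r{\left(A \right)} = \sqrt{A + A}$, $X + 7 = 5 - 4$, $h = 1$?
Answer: $\sqrt{-4529 - 2 i \sqrt{3}} \approx 0.0257 - 67.298 i$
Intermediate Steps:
$T{\left(k \right)} = \frac{k}{4}$
$X = -6$ ($X = -7 + \left(5 - 4\right) = -7 + 1 = -6$)
$r{\left(A \right)} = \sqrt{2} \sqrt{A}$ ($r{\left(A \right)} = \sqrt{2 A} = \sqrt{2} \sqrt{A}$)
$n{\left(K,b \right)} = -31 - 2 i \sqrt{3}$ ($n{\left(K,b \right)} = -31 - \sqrt{2} \sqrt{-6} = -31 - \sqrt{2} i \sqrt{6} = -31 - 2 i \sqrt{3}$)
$\sqrt{-4498 + n{\left(T{\left(h \right)},7 \right)}} = \sqrt{-4498 - \left(31 + 2 i \sqrt{3}\right)} = \sqrt{-4529 - 2 i \sqrt{3}}$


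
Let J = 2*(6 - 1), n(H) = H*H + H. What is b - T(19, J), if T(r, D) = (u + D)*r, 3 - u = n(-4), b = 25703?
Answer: 25684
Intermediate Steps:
n(H) = H + H² (n(H) = H² + H = H + H²)
u = -9 (u = 3 - (-4)*(1 - 4) = 3 - (-4)*(-3) = 3 - 1*12 = 3 - 12 = -9)
J = 10 (J = 2*5 = 10)
T(r, D) = r*(-9 + D) (T(r, D) = (-9 + D)*r = r*(-9 + D))
b - T(19, J) = 25703 - 19*(-9 + 10) = 25703 - 19 = 25684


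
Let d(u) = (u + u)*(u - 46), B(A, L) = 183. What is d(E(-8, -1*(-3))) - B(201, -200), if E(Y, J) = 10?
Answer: -903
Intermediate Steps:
d(u) = 2*u*(-46 + u) (d(u) = (2*u)*(-46 + u) = 2*u*(-46 + u))
d(E(-8, -1*(-3))) - B(201, -200) = 2*10*(-46 + 10) - 1*183 = 2*10*(-36) - 183 = -720 - 183 = -903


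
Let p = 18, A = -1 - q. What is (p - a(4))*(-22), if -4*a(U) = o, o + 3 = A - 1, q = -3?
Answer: -385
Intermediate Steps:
A = 2 (A = -1 - 1*(-3) = -1 + 3 = 2)
o = -2 (o = -3 + (2 - 1) = -3 + 1 = -2)
a(U) = 1/2 (a(U) = -1/4*(-2) = 1/2)
(p - a(4))*(-22) = (18 - 1*1/2)*(-22) = (18 - 1/2)*(-22) = (35/2)*(-22) = -385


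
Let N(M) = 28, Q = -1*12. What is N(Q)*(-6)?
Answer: -168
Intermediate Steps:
Q = -12
N(Q)*(-6) = 28*(-6) = -168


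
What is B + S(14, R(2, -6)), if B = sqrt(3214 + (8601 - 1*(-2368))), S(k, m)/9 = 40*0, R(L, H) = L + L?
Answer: sqrt(14183) ≈ 119.09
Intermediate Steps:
R(L, H) = 2*L
S(k, m) = 0 (S(k, m) = 9*(40*0) = 9*0 = 0)
B = sqrt(14183) (B = sqrt(3214 + (8601 + 2368)) = sqrt(3214 + 10969) = sqrt(14183) ≈ 119.09)
B + S(14, R(2, -6)) = sqrt(14183) + 0 = sqrt(14183)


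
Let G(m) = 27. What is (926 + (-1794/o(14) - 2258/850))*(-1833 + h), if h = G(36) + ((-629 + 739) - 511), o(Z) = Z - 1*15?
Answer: -2548800297/425 ≈ -5.9972e+6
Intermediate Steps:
o(Z) = -15 + Z (o(Z) = Z - 15 = -15 + Z)
h = -374 (h = 27 + ((-629 + 739) - 511) = 27 + (110 - 511) = 27 - 401 = -374)
(926 + (-1794/o(14) - 2258/850))*(-1833 + h) = (926 + (-1794/(-15 + 14) - 2258/850))*(-1833 - 374) = (926 + (-1794/(-1) - 2258*1/850))*(-2207) = (926 + (-1794*(-1) - 1129/425))*(-2207) = (926 + (1794 - 1129/425))*(-2207) = (926 + 761321/425)*(-2207) = (1154871/425)*(-2207) = -2548800297/425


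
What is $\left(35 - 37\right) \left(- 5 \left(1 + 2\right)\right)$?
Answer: $30$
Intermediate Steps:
$\left(35 - 37\right) \left(- 5 \left(1 + 2\right)\right) = - 2 \left(\left(-5\right) 3\right) = \left(-2\right) \left(-15\right) = 30$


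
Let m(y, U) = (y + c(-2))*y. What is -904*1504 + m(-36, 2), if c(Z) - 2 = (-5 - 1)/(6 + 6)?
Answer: -1358374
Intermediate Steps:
c(Z) = 3/2 (c(Z) = 2 + (-5 - 1)/(6 + 6) = 2 - 6/12 = 2 - 6*1/12 = 2 - ½ = 3/2)
m(y, U) = y*(3/2 + y) (m(y, U) = (y + 3/2)*y = (3/2 + y)*y = y*(3/2 + y))
-904*1504 + m(-36, 2) = -904*1504 + (½)*(-36)*(3 + 2*(-36)) = -1359616 + (½)*(-36)*(3 - 72) = -1359616 + (½)*(-36)*(-69) = -1359616 + 1242 = -1358374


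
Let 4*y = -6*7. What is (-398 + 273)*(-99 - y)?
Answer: 22125/2 ≈ 11063.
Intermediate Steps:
y = -21/2 (y = (-6*7)/4 = (¼)*(-42) = -21/2 ≈ -10.500)
(-398 + 273)*(-99 - y) = (-398 + 273)*(-99 - 1*(-21/2)) = -125*(-99 + 21/2) = -125*(-177/2) = 22125/2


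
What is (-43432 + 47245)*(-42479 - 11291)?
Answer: -205025010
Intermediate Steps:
(-43432 + 47245)*(-42479 - 11291) = 3813*(-53770) = -205025010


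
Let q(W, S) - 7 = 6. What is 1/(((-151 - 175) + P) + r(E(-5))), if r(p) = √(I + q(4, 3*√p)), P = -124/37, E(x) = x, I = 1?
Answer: -225441/74239715 - 1369*√14/148479430 ≈ -0.0030712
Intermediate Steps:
P = -124/37 (P = -124*1/37 = -124/37 ≈ -3.3514)
q(W, S) = 13 (q(W, S) = 7 + 6 = 13)
r(p) = √14 (r(p) = √(1 + 13) = √14)
1/(((-151 - 175) + P) + r(E(-5))) = 1/(((-151 - 175) - 124/37) + √14) = 1/((-326 - 124/37) + √14) = 1/(-12186/37 + √14)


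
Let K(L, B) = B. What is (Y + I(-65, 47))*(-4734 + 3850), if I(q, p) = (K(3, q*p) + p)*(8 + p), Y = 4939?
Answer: 141882884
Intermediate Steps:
I(q, p) = (8 + p)*(p + p*q) (I(q, p) = (q*p + p)*(8 + p) = (p*q + p)*(8 + p) = (p + p*q)*(8 + p) = (8 + p)*(p + p*q))
(Y + I(-65, 47))*(-4734 + 3850) = (4939 + 47*(8 + 47 + 8*(-65) + 47*(-65)))*(-4734 + 3850) = (4939 + 47*(8 + 47 - 520 - 3055))*(-884) = (4939 + 47*(-3520))*(-884) = (4939 - 165440)*(-884) = -160501*(-884) = 141882884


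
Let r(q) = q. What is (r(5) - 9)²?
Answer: 16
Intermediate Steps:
(r(5) - 9)² = (5 - 9)² = (-4)² = 16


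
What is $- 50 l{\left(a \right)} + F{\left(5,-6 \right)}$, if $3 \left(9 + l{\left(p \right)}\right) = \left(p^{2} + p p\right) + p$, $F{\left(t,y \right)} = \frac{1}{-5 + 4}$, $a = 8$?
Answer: $- \frac{5453}{3} \approx -1817.7$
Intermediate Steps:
$F{\left(t,y \right)} = -1$ ($F{\left(t,y \right)} = \frac{1}{-1} = -1$)
$l{\left(p \right)} = -9 + \frac{p}{3} + \frac{2 p^{2}}{3}$ ($l{\left(p \right)} = -9 + \frac{\left(p^{2} + p p\right) + p}{3} = -9 + \frac{\left(p^{2} + p^{2}\right) + p}{3} = -9 + \frac{2 p^{2} + p}{3} = -9 + \frac{p + 2 p^{2}}{3} = -9 + \left(\frac{p}{3} + \frac{2 p^{2}}{3}\right) = -9 + \frac{p}{3} + \frac{2 p^{2}}{3}$)
$- 50 l{\left(a \right)} + F{\left(5,-6 \right)} = - 50 \left(-9 + \frac{1}{3} \cdot 8 + \frac{2 \cdot 8^{2}}{3}\right) - 1 = - 50 \left(-9 + \frac{8}{3} + \frac{2}{3} \cdot 64\right) - 1 = - 50 \left(-9 + \frac{8}{3} + \frac{128}{3}\right) - 1 = \left(-50\right) \frac{109}{3} - 1 = - \frac{5450}{3} - 1 = - \frac{5453}{3}$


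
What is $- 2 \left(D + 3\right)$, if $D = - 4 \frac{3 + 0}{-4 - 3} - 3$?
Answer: $- \frac{24}{7} \approx -3.4286$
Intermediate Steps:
$D = - \frac{9}{7}$ ($D = - 4 \frac{3}{-7} - 3 = - 4 \cdot 3 \left(- \frac{1}{7}\right) - 3 = \left(-4\right) \left(- \frac{3}{7}\right) - 3 = \frac{12}{7} - 3 = - \frac{9}{7} \approx -1.2857$)
$- 2 \left(D + 3\right) = - 2 \left(- \frac{9}{7} + 3\right) = \left(-2\right) \frac{12}{7} = - \frac{24}{7}$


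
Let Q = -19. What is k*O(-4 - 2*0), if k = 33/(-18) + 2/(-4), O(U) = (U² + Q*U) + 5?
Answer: -679/3 ≈ -226.33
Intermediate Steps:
O(U) = 5 + U² - 19*U (O(U) = (U² - 19*U) + 5 = 5 + U² - 19*U)
k = -7/3 (k = 33*(-1/18) + 2*(-¼) = -11/6 - ½ = -7/3 ≈ -2.3333)
k*O(-4 - 2*0) = -7*(5 + (-4 - 2*0)² - 19*(-4 - 2*0))/3 = -7*(5 + (-4 + 0)² - 19*(-4 + 0))/3 = -7*(5 + (-4)² - 19*(-4))/3 = -7*(5 + 16 + 76)/3 = -7/3*97 = -679/3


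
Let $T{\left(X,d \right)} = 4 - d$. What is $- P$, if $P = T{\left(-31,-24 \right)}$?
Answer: $-28$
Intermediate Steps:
$P = 28$ ($P = 4 - -24 = 4 + 24 = 28$)
$- P = \left(-1\right) 28 = -28$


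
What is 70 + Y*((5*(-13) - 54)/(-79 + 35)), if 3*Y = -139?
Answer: -7301/132 ≈ -55.311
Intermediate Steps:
Y = -139/3 (Y = (⅓)*(-139) = -139/3 ≈ -46.333)
70 + Y*((5*(-13) - 54)/(-79 + 35)) = 70 - 139*(5*(-13) - 54)/(3*(-79 + 35)) = 70 - 139*(-65 - 54)/(3*(-44)) = 70 - (-16541)*(-1)/(3*44) = 70 - 139/3*119/44 = 70 - 16541/132 = -7301/132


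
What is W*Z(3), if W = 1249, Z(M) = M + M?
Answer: 7494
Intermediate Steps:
Z(M) = 2*M
W*Z(3) = 1249*(2*3) = 1249*6 = 7494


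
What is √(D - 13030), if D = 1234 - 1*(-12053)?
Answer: √257 ≈ 16.031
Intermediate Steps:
D = 13287 (D = 1234 + 12053 = 13287)
√(D - 13030) = √(13287 - 13030) = √257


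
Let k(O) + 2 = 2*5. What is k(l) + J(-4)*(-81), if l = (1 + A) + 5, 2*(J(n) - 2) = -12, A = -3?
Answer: 332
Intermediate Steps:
J(n) = -4 (J(n) = 2 + (½)*(-12) = 2 - 6 = -4)
l = 3 (l = (1 - 3) + 5 = -2 + 5 = 3)
k(O) = 8 (k(O) = -2 + 2*5 = -2 + 10 = 8)
k(l) + J(-4)*(-81) = 8 - 4*(-81) = 8 + 324 = 332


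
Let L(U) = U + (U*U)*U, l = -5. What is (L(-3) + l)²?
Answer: 1225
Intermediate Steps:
L(U) = U + U³ (L(U) = U + U²*U = U + U³)
(L(-3) + l)² = ((-3 + (-3)³) - 5)² = ((-3 - 27) - 5)² = (-30 - 5)² = (-35)² = 1225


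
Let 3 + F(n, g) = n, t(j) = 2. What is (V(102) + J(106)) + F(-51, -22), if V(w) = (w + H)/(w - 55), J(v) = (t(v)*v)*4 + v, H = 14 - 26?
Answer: 42390/47 ≈ 901.92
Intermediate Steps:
F(n, g) = -3 + n
H = -12
J(v) = 9*v (J(v) = (2*v)*4 + v = 8*v + v = 9*v)
V(w) = (-12 + w)/(-55 + w) (V(w) = (w - 12)/(w - 55) = (-12 + w)/(-55 + w))
(V(102) + J(106)) + F(-51, -22) = ((-12 + 102)/(-55 + 102) + 9*106) + (-3 - 51) = (90/47 + 954) - 54 = 44928/47 - 54 = 42390/47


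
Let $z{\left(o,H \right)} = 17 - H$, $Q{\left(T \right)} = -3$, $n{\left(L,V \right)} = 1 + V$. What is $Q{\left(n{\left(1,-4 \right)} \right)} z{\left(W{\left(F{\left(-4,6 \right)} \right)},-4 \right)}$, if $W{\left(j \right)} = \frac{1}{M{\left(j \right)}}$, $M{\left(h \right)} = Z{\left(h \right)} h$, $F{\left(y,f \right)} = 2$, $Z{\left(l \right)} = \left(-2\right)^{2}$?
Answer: $-63$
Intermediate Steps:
$Z{\left(l \right)} = 4$
$M{\left(h \right)} = 4 h$
$W{\left(j \right)} = \frac{1}{4 j}$
$Q{\left(n{\left(1,-4 \right)} \right)} z{\left(W{\left(F{\left(-4,6 \right)} \right)},-4 \right)} = - 3 \left(17 - -4\right) = - 3 \left(17 + 4\right) = \left(-3\right) 21 = -63$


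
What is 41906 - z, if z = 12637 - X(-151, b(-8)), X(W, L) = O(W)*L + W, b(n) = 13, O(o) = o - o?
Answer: 29118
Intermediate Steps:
O(o) = 0
X(W, L) = W (X(W, L) = 0*L + W = 0 + W = W)
z = 12788 (z = 12637 - 1*(-151) = 12637 + 151 = 12788)
41906 - z = 41906 - 1*12788 = 41906 - 12788 = 29118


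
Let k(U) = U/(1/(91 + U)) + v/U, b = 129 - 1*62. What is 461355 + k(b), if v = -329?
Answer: 31619718/67 ≈ 4.7194e+5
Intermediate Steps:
b = 67 (b = 129 - 62 = 67)
k(U) = -329/U + U*(91 + U) (k(U) = U/(1/(91 + U)) - 329/U = U*(91 + U) - 329/U = -329/U + U*(91 + U))
461355 + k(b) = 461355 + (-329 + 67²*(91 + 67))/67 = 461355 + (-329 + 4489*158)/67 = 461355 + (-329 + 709262)/67 = 461355 + (1/67)*708933 = 461355 + 708933/67 = 31619718/67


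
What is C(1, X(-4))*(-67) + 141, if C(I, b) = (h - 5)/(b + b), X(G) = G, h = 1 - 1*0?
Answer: 215/2 ≈ 107.50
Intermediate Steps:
h = 1 (h = 1 + 0 = 1)
C(I, b) = -2/b (C(I, b) = (1 - 5)/(b + b) = -4*1/(2*b) = -2/b)
C(1, X(-4))*(-67) + 141 = -2/(-4)*(-67) + 141 = -2*(-1/4)*(-67) + 141 = (1/2)*(-67) + 141 = -67/2 + 141 = 215/2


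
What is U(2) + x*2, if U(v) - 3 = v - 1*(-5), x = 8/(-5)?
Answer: 34/5 ≈ 6.8000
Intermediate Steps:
x = -8/5 (x = 8*(-⅕) = -8/5 ≈ -1.6000)
U(v) = 8 + v (U(v) = 3 + (v - 1*(-5)) = 3 + (v + 5) = 3 + (5 + v) = 8 + v)
U(2) + x*2 = (8 + 2) - 8/5*2 = 10 - 16/5 = 34/5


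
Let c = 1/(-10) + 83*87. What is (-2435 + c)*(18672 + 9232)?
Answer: 667728768/5 ≈ 1.3355e+8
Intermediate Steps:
c = 72209/10 (c = -1/10 + 7221 = 72209/10 ≈ 7220.9)
(-2435 + c)*(18672 + 9232) = (-2435 + 72209/10)*(18672 + 9232) = (47859/10)*27904 = 667728768/5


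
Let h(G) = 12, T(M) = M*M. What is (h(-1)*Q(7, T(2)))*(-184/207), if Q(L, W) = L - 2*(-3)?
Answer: -416/3 ≈ -138.67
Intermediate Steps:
T(M) = M²
Q(L, W) = 6 + L (Q(L, W) = L + 6 = 6 + L)
(h(-1)*Q(7, T(2)))*(-184/207) = (12*(6 + 7))*(-184/207) = (12*13)*(-184*1/207) = 156*(-8/9) = -416/3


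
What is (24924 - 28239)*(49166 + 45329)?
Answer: -313250925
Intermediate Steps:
(24924 - 28239)*(49166 + 45329) = -3315*94495 = -313250925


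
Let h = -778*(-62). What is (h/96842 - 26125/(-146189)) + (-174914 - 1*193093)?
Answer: -2604976024930056/7078617569 ≈ -3.6801e+5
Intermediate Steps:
h = 48236
(h/96842 - 26125/(-146189)) + (-174914 - 1*193093) = (48236/96842 - 26125/(-146189)) + (-174914 - 1*193093) = (48236*(1/96842) - 26125*(-1/146189)) + (-174914 - 193093) = (24118/48421 + 26125/146189) - 368007 = 4790784927/7078617569 - 368007 = -2604976024930056/7078617569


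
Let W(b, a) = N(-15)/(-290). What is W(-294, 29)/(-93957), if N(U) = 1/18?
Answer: 1/490455540 ≈ 2.0389e-9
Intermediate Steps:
N(U) = 1/18
W(b, a) = -1/5220 (W(b, a) = (1/18)/(-290) = (1/18)*(-1/290) = -1/5220)
W(-294, 29)/(-93957) = -1/5220/(-93957) = -1/5220*(-1/93957) = 1/490455540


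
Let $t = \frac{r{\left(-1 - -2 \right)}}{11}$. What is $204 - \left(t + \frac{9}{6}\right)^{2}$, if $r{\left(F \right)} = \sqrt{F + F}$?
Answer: $\frac{97639}{484} - \frac{3 \sqrt{2}}{11} \approx 201.35$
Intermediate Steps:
$r{\left(F \right)} = \sqrt{2} \sqrt{F}$ ($r{\left(F \right)} = \sqrt{2 F} = \sqrt{2} \sqrt{F}$)
$t = \frac{\sqrt{2}}{11}$ ($t = \frac{\sqrt{2} \sqrt{-1 - -2}}{11} = \sqrt{2} \sqrt{-1 + 2} \cdot \frac{1}{11} = \sqrt{2} \sqrt{1} \cdot \frac{1}{11} = \sqrt{2} \cdot 1 \cdot \frac{1}{11} = \sqrt{2} \cdot \frac{1}{11} = \frac{\sqrt{2}}{11} \approx 0.12856$)
$204 - \left(t + \frac{9}{6}\right)^{2} = 204 - \left(\frac{\sqrt{2}}{11} + \frac{9}{6}\right)^{2} = 204 - \left(\frac{\sqrt{2}}{11} + 9 \cdot \frac{1}{6}\right)^{2} = 204 - \left(\frac{\sqrt{2}}{11} + \frac{3}{2}\right)^{2} = 204 - \left(\frac{3}{2} + \frac{\sqrt{2}}{11}\right)^{2}$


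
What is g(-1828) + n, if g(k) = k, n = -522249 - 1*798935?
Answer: -1323012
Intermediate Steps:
n = -1321184 (n = -522249 - 798935 = -1321184)
g(-1828) + n = -1828 - 1321184 = -1323012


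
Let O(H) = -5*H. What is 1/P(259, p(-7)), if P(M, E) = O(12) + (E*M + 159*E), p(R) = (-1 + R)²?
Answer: 1/26692 ≈ 3.7464e-5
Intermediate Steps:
P(M, E) = -60 + 159*E + E*M (P(M, E) = -5*12 + (E*M + 159*E) = -60 + (159*E + E*M) = -60 + 159*E + E*M)
1/P(259, p(-7)) = 1/(-60 + 159*(-1 - 7)² + (-1 - 7)²*259) = 1/(-60 + 159*(-8)² + (-8)²*259) = 1/(-60 + 159*64 + 64*259) = 1/(-60 + 10176 + 16576) = 1/26692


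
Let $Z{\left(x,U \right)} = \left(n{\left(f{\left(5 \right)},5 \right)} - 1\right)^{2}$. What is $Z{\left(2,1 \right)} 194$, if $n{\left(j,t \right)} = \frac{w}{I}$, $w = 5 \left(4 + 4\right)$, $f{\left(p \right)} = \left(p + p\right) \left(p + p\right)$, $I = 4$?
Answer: $15714$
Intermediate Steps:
$f{\left(p \right)} = 4 p^{2}$ ($f{\left(p \right)} = 2 p 2 p = 4 p^{2}$)
$w = 40$ ($w = 5 \cdot 8 = 40$)
$n{\left(j,t \right)} = 10$ ($n{\left(j,t \right)} = \frac{40}{4} = 40 \cdot \frac{1}{4} = 10$)
$Z{\left(x,U \right)} = 81$ ($Z{\left(x,U \right)} = \left(10 - 1\right)^{2} = 9^{2} = 81$)
$Z{\left(2,1 \right)} 194 = 81 \cdot 194 = 15714$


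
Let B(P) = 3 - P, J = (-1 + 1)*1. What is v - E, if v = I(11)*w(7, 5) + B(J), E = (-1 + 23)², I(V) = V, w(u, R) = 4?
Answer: -437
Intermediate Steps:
J = 0 (J = 0*1 = 0)
E = 484 (E = 22² = 484)
v = 47 (v = 11*4 + (3 - 1*0) = 44 + (3 + 0) = 44 + 3 = 47)
v - E = 47 - 1*484 = 47 - 484 = -437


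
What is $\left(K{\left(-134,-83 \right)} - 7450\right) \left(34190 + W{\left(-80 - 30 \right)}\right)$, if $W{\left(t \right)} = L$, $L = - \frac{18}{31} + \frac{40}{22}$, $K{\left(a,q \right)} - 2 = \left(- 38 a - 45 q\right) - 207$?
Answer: $\frac{13664596464}{341} \approx 4.0072 \cdot 10^{7}$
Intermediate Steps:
$K{\left(a,q \right)} = -205 - 45 q - 38 a$ ($K{\left(a,q \right)} = 2 - \left(207 + 38 a + 45 q\right) = -205 - 45 q - 38 a$)
$L = \frac{422}{341}$ ($L = \left(-18\right) \frac{1}{31} + 40 \cdot \frac{1}{22} = - \frac{18}{31} + \frac{20}{11} = \frac{422}{341} \approx 1.2375$)
$W{\left(t \right)} = \frac{422}{341}$
$\left(K{\left(-134,-83 \right)} - 7450\right) \left(34190 + W{\left(-80 - 30 \right)}\right) = \left(\left(-205 - -3735 - -5092\right) - 7450\right) \left(34190 + \frac{422}{341}\right) = \left(\left(-205 + 3735 + 5092\right) - 7450\right) \frac{11659212}{341} = \left(8622 - 7450\right) \frac{11659212}{341} = 1172 \cdot \frac{11659212}{341} = \frac{13664596464}{341}$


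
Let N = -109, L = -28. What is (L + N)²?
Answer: 18769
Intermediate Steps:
(L + N)² = (-28 - 109)² = (-137)² = 18769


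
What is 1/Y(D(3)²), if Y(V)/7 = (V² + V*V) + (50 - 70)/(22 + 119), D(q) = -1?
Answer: 141/1834 ≈ 0.076881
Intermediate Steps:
Y(V) = -140/141 + 14*V² (Y(V) = 7*((V² + V*V) + (50 - 70)/(22 + 119)) = 7*((V² + V²) - 20/141) = 7*(2*V² - 20*1/141) = 7*(2*V² - 20/141) = 7*(-20/141 + 2*V²) = -140/141 + 14*V²)
1/Y(D(3)²) = 1/(-140/141 + 14*((-1)²)²) = 1/(-140/141 + 14*1²) = 1/(-140/141 + 14*1) = 1/(-140/141 + 14) = 1/(1834/141) = 141/1834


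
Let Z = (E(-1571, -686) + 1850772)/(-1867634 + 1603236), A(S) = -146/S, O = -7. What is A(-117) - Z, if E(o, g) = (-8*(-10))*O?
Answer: 127538456/15467283 ≈ 8.2457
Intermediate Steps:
E(o, g) = -560 (E(o, g) = -8*(-10)*(-7) = 80*(-7) = -560)
Z = -925106/132199 (Z = (-560 + 1850772)/(-1867634 + 1603236) = 1850212/(-264398) = 1850212*(-1/264398) = -925106/132199 ≈ -6.9978)
A(-117) - Z = -146/(-117) - 1*(-925106/132199) = -146*(-1/117) + 925106/132199 = 146/117 + 925106/132199 = 127538456/15467283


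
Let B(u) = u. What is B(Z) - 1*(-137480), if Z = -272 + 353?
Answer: 137561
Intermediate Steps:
Z = 81
B(Z) - 1*(-137480) = 81 - 1*(-137480) = 81 + 137480 = 137561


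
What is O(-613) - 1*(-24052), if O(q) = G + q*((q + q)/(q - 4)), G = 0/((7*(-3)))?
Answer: 14088546/617 ≈ 22834.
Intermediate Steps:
G = 0 (G = 0/(-21) = 0*(-1/21) = 0)
O(q) = 2*q²/(-4 + q) (O(q) = 0 + q*((q + q)/(q - 4)) = 0 + q*((2*q)/(-4 + q)) = 0 + q*(2*q/(-4 + q)) = 0 + 2*q²/(-4 + q) = 2*q²/(-4 + q))
O(-613) - 1*(-24052) = 2*(-613)²/(-4 - 613) - 1*(-24052) = 2*375769/(-617) + 24052 = 2*375769*(-1/617) + 24052 = -751538/617 + 24052 = 14088546/617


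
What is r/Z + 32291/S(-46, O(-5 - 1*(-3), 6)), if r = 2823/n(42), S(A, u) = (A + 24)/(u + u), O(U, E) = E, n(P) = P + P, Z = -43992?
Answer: -238651683247/13549536 ≈ -17613.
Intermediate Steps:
n(P) = 2*P
S(A, u) = (24 + A)/(2*u) (S(A, u) = (24 + A)/((2*u)) = (24 + A)*(1/(2*u)) = (24 + A)/(2*u))
r = 941/28 (r = 2823/((2*42)) = 2823/84 = 2823*(1/84) = 941/28 ≈ 33.607)
r/Z + 32291/S(-46, O(-5 - 1*(-3), 6)) = (941/28)/(-43992) + 32291/(((1/2)*(24 - 46)/6)) = (941/28)*(-1/43992) + 32291/(((1/2)*(1/6)*(-22))) = -941/1231776 + 32291/(-11/6) = -941/1231776 + 32291*(-6/11) = -941/1231776 - 193746/11 = -238651683247/13549536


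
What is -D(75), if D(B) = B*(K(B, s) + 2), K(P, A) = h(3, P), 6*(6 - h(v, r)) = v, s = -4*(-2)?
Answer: -1125/2 ≈ -562.50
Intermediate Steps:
s = 8
h(v, r) = 6 - v/6
K(P, A) = 11/2 (K(P, A) = 6 - 1/6*3 = 6 - 1/2 = 11/2)
D(B) = 15*B/2 (D(B) = B*(11/2 + 2) = B*(15/2) = 15*B/2)
-D(75) = -15*75/2 = -1*1125/2 = -1125/2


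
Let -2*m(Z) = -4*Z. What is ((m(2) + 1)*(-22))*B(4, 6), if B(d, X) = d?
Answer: -440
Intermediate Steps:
m(Z) = 2*Z (m(Z) = -(-2)*Z = 2*Z)
((m(2) + 1)*(-22))*B(4, 6) = ((2*2 + 1)*(-22))*4 = ((4 + 1)*(-22))*4 = (5*(-22))*4 = -110*4 = -440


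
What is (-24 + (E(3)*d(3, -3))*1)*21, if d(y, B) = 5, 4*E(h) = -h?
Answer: -2331/4 ≈ -582.75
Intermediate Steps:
E(h) = -h/4 (E(h) = (-h)/4 = -h/4)
(-24 + (E(3)*d(3, -3))*1)*21 = (-24 + (-¼*3*5)*1)*21 = (-24 - ¾*5*1)*21 = (-24 - 15/4*1)*21 = (-24 - 15/4)*21 = -111/4*21 = -2331/4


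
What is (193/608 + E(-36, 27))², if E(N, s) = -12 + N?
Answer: 840478081/369664 ≈ 2273.6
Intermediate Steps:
(193/608 + E(-36, 27))² = (193/608 + (-12 - 36))² = (193*(1/608) - 48)² = (193/608 - 48)² = (-28991/608)² = 840478081/369664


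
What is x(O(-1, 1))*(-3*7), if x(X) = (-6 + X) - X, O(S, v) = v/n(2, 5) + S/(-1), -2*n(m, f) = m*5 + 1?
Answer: 126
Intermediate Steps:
n(m, f) = -½ - 5*m/2 (n(m, f) = -(m*5 + 1)/2 = -(5*m + 1)/2 = -(1 + 5*m)/2 = -½ - 5*m/2)
O(S, v) = -S - 2*v/11 (O(S, v) = v/(-½ - 5/2*2) + S/(-1) = v/(-½ - 5) + S*(-1) = v/(-11/2) - S = v*(-2/11) - S = -2*v/11 - S = -S - 2*v/11)
x(X) = -6
x(O(-1, 1))*(-3*7) = -(-18)*7 = -6*(-21) = 126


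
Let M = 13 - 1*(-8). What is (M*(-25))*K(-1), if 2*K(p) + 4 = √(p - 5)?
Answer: 1050 - 525*I*√6/2 ≈ 1050.0 - 642.99*I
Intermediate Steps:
K(p) = -2 + √(-5 + p)/2 (K(p) = -2 + √(p - 5)/2 = -2 + √(-5 + p)/2)
M = 21 (M = 13 + 8 = 21)
(M*(-25))*K(-1) = (21*(-25))*(-2 + √(-5 - 1)/2) = -525*(-2 + √(-6)/2) = -525*(-2 + (I*√6)/2) = -525*(-2 + I*√6/2) = 1050 - 525*I*√6/2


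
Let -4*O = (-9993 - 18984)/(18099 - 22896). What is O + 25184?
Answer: 12389785/492 ≈ 25183.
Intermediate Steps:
O = -743/492 (O = -(-9993 - 18984)/(4*(18099 - 22896)) = -(-28977)/(4*(-4797)) = -(-28977)*(-1)/(4*4797) = -1/4*743/123 = -743/492 ≈ -1.5102)
O + 25184 = -743/492 + 25184 = 12389785/492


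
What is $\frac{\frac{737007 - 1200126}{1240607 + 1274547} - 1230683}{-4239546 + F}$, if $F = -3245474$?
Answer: $\frac{3095357733301}{18825977993080} \approx 0.16442$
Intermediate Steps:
$\frac{\frac{737007 - 1200126}{1240607 + 1274547} - 1230683}{-4239546 + F} = \frac{\frac{737007 - 1200126}{1240607 + 1274547} - 1230683}{-4239546 - 3245474} = \frac{- \frac{463119}{2515154} - 1230683}{-7485020} = \left(\left(-463119\right) \frac{1}{2515154} - 1230683\right) \left(- \frac{1}{7485020}\right) = \left(- \frac{463119}{2515154} - 1230683\right) \left(- \frac{1}{7485020}\right) = \left(- \frac{3095357733301}{2515154}\right) \left(- \frac{1}{7485020}\right) = \frac{3095357733301}{18825977993080}$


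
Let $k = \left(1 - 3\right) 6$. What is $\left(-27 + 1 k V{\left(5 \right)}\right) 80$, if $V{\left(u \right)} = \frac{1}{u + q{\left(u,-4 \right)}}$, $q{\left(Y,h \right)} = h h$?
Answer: $- \frac{15440}{7} \approx -2205.7$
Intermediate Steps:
$q{\left(Y,h \right)} = h^{2}$
$k = -12$ ($k = \left(-2\right) 6 = -12$)
$V{\left(u \right)} = \frac{1}{16 + u}$ ($V{\left(u \right)} = \frac{1}{u + \left(-4\right)^{2}} = \frac{1}{u + 16} = \frac{1}{16 + u}$)
$\left(-27 + 1 k V{\left(5 \right)}\right) 80 = \left(-27 + \frac{1 \left(-12\right)}{16 + 5}\right) 80 = \left(-27 - \frac{12}{21}\right) 80 = \left(-27 - \frac{4}{7}\right) 80 = \left(- \frac{193}{7}\right) 80 = - \frac{15440}{7}$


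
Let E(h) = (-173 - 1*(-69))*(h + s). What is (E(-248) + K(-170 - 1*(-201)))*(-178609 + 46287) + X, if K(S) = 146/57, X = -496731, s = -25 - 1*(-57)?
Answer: -169479072935/57 ≈ -2.9733e+9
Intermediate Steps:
s = 32 (s = -25 + 57 = 32)
E(h) = -3328 - 104*h (E(h) = (-173 - 1*(-69))*(h + 32) = (-173 + 69)*(32 + h) = -104*(32 + h) = -3328 - 104*h)
K(S) = 146/57 (K(S) = 146*(1/57) = 146/57)
(E(-248) + K(-170 - 1*(-201)))*(-178609 + 46287) + X = ((-3328 - 104*(-248)) + 146/57)*(-178609 + 46287) - 496731 = ((-3328 + 25792) + 146/57)*(-132322) - 496731 = (22464 + 146/57)*(-132322) - 496731 = (1280594/57)*(-132322) - 496731 = -169450759268/57 - 496731 = -169479072935/57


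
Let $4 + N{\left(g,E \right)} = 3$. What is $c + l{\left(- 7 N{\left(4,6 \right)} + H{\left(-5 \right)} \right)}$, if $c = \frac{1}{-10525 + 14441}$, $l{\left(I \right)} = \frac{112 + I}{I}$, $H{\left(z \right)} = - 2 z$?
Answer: $\frac{505181}{66572} \approx 7.5885$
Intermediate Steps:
$N{\left(g,E \right)} = -1$ ($N{\left(g,E \right)} = -4 + 3 = -1$)
$l{\left(I \right)} = \frac{112 + I}{I}$
$c = \frac{1}{3916} \approx 0.00025536$
$c + l{\left(- 7 N{\left(4,6 \right)} + H{\left(-5 \right)} \right)} = \frac{1}{3916} + \frac{112 - -17}{\left(-7\right) \left(-1\right) - -10} = \frac{1}{3916} + \frac{112 + \left(7 + 10\right)}{7 + 10} = \frac{1}{3916} + \frac{112 + 17}{17} = \frac{1}{3916} + \frac{1}{17} \cdot 129 = \frac{1}{3916} + \frac{129}{17} = \frac{505181}{66572}$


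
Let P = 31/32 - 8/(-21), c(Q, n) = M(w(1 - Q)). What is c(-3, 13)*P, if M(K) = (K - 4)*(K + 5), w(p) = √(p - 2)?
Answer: -2721/112 + 907*√2/672 ≈ -22.386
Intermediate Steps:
w(p) = √(-2 + p)
M(K) = (-4 + K)*(5 + K)
c(Q, n) = -21 + √(-1 - Q) - Q (c(Q, n) = -20 + √(-2 + (1 - Q)) + (√(-2 + (1 - Q)))² = -20 + √(-1 - Q) + (√(-1 - Q))² = -20 + √(-1 - Q) + (-1 - Q) = -21 + √(-1 - Q) - Q)
P = 907/672 (P = 31*(1/32) - 8*(-1/21) = 31/32 + 8/21 = 907/672 ≈ 1.3497)
c(-3, 13)*P = (-21 + √(-1 - 1*(-3)) - 1*(-3))*(907/672) = (-21 + √(-1 + 3) + 3)*(907/672) = (-21 + √2 + 3)*(907/672) = (-18 + √2)*(907/672) = -2721/112 + 907*√2/672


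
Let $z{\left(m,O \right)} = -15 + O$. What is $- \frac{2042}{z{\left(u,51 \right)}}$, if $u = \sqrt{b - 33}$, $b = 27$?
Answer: $- \frac{1021}{18} \approx -56.722$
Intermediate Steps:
$u = i \sqrt{6}$ ($u = \sqrt{27 - 33} = \sqrt{-6} = i \sqrt{6} \approx 2.4495 i$)
$- \frac{2042}{z{\left(u,51 \right)}} = - \frac{2042}{-15 + 51} = - \frac{2042}{36} = \left(-2042\right) \frac{1}{36} = - \frac{1021}{18}$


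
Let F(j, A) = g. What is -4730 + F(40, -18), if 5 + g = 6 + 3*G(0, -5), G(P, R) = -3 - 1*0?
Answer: -4738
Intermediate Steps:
G(P, R) = -3 (G(P, R) = -3 + 0 = -3)
g = -8 (g = -5 + (6 + 3*(-3)) = -5 + (6 - 9) = -5 - 3 = -8)
F(j, A) = -8
-4730 + F(40, -18) = -4730 - 8 = -4738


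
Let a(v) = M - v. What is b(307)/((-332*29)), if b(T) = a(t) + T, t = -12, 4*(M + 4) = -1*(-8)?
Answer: -317/9628 ≈ -0.032925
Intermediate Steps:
M = -2 (M = -4 + (-1*(-8))/4 = -4 + (¼)*8 = -4 + 2 = -2)
a(v) = -2 - v
b(T) = 10 + T (b(T) = (-2 - 1*(-12)) + T = (-2 + 12) + T = 10 + T)
b(307)/((-332*29)) = (10 + 307)/((-332*29)) = 317/(-9628) = 317*(-1/9628) = -317/9628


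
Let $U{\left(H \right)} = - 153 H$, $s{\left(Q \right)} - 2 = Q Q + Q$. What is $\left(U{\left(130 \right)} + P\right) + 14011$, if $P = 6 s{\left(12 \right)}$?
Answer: $-4931$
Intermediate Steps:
$s{\left(Q \right)} = 2 + Q + Q^{2}$ ($s{\left(Q \right)} = 2 + \left(Q Q + Q\right) = 2 + \left(Q^{2} + Q\right) = 2 + \left(Q + Q^{2}\right) = 2 + Q + Q^{2}$)
$P = 948$ ($P = 6 \left(2 + 12 + 12^{2}\right) = 6 \left(2 + 12 + 144\right) = 6 \cdot 158 = 948$)
$\left(U{\left(130 \right)} + P\right) + 14011 = \left(\left(-153\right) 130 + 948\right) + 14011 = \left(-19890 + 948\right) + 14011 = -18942 + 14011 = -4931$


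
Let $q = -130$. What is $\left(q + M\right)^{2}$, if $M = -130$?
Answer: $67600$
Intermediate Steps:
$\left(q + M\right)^{2} = \left(-130 - 130\right)^{2} = \left(-260\right)^{2} = 67600$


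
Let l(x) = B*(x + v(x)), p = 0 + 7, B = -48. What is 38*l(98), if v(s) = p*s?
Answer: -1430016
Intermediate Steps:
p = 7
v(s) = 7*s
l(x) = -384*x (l(x) = -48*(x + 7*x) = -384*x)
38*l(98) = 38*(-384*98) = 38*(-37632) = -1430016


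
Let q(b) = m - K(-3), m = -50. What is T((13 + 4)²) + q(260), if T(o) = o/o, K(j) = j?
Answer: -46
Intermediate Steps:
q(b) = -47 (q(b) = -50 - 1*(-3) = -50 + 3 = -47)
T(o) = 1
T((13 + 4)²) + q(260) = 1 - 47 = -46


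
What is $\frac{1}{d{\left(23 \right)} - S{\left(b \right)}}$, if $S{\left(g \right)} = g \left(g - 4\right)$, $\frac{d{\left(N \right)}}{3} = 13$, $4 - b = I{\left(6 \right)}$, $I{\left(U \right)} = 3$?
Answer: $\frac{1}{42} \approx 0.02381$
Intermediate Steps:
$b = 1$ ($b = 4 - 3 = 1$)
$d{\left(N \right)} = 39$ ($d{\left(N \right)} = 3 \cdot 13 = 39$)
$S{\left(g \right)} = g \left(-4 + g\right)$
$\frac{1}{d{\left(23 \right)} - S{\left(b \right)}} = \frac{1}{39 - 1 \left(-4 + 1\right)} = \frac{1}{39 - 1 \left(-3\right)} = \frac{1}{39 - -3} = \frac{1}{39 + 3} = \frac{1}{42}$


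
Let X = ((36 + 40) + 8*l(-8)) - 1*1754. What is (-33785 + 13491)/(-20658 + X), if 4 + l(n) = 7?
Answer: 10147/11156 ≈ 0.90956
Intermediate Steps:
l(n) = 3 (l(n) = -4 + 7 = 3)
X = -1654 (X = ((36 + 40) + 8*3) - 1*1754 = (76 + 24) - 1754 = 100 - 1754 = -1654)
(-33785 + 13491)/(-20658 + X) = (-33785 + 13491)/(-20658 - 1654) = -20294/(-22312) = -20294*(-1/22312) = 10147/11156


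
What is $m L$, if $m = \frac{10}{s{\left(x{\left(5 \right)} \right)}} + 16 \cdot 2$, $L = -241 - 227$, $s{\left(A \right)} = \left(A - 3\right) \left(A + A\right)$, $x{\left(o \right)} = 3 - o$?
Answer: $-15210$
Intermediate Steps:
$s{\left(A \right)} = 2 A \left(-3 + A\right)$ ($s{\left(A \right)} = \left(-3 + A\right) 2 A = 2 A \left(-3 + A\right)$)
$L = -468$
$m = \frac{65}{2}$ ($m = \frac{10}{2 \left(3 - 5\right) \left(-3 + \left(3 - 5\right)\right)} + 16 \cdot 2 = \frac{10}{2 \left(3 - 5\right) \left(-3 + \left(3 - 5\right)\right)} + 32 = \frac{10}{2 \left(-2\right) \left(-3 - 2\right)} + 32 = \frac{10}{2 \left(-2\right) \left(-5\right)} + 32 = \frac{10}{20} + 32 = 10 \cdot \frac{1}{20} + 32 = \frac{1}{2} + 32 = \frac{65}{2} \approx 32.5$)
$m L = \frac{65}{2} \left(-468\right) = -15210$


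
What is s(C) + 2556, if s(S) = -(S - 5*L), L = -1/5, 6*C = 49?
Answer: 15281/6 ≈ 2546.8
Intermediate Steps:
C = 49/6 (C = (1/6)*49 = 49/6 ≈ 8.1667)
L = -1/5 (L = -1*1/5 = -1/5 ≈ -0.20000)
s(S) = -1 - S (s(S) = -(S - 5*(-1/5)) = -(S + 1) = -(1 + S) = -1 - S)
s(C) + 2556 = (-1 - 1*49/6) + 2556 = (-1 - 49/6) + 2556 = -55/6 + 2556 = 15281/6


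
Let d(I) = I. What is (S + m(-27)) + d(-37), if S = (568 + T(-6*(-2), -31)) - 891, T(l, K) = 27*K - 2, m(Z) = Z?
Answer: -1226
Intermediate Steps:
T(l, K) = -2 + 27*K
S = -1162 (S = (568 + (-2 + 27*(-31))) - 891 = (568 + (-2 - 837)) - 891 = (568 - 839) - 891 = -271 - 891 = -1162)
(S + m(-27)) + d(-37) = (-1162 - 27) - 37 = -1189 - 37 = -1226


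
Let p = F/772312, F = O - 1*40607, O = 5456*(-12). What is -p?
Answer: 106079/772312 ≈ 0.13735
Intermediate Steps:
O = -65472
F = -106079 (F = -65472 - 1*40607 = -65472 - 40607 = -106079)
p = -106079/772312 ≈ -0.13735
-p = -1*(-106079/772312) = 106079/772312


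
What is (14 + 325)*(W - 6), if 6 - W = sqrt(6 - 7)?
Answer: -339*I ≈ -339.0*I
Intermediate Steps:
W = 6 - I (W = 6 - sqrt(6 - 7) = 6 - sqrt(-1) = 6 - I ≈ 6.0 - 1.0*I)
(14 + 325)*(W - 6) = (14 + 325)*((6 - I) - 6) = 339*(-I) = -339*I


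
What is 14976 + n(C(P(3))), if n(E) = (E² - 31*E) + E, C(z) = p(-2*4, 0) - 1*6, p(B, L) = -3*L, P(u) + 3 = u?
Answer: 15192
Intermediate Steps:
P(u) = -3 + u
C(z) = -6 (C(z) = -3*0 - 1*6 = 0 - 6 = -6)
n(E) = E² - 30*E
14976 + n(C(P(3))) = 14976 - 6*(-30 - 6) = 14976 - 6*(-36) = 14976 + 216 = 15192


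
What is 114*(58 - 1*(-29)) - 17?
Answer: 9901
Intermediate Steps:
114*(58 - 1*(-29)) - 17 = 114*(58 + 29) - 17 = 114*87 - 17 = 9918 - 17 = 9901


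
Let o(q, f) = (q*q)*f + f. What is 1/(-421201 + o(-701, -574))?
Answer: -1/282485949 ≈ -3.5400e-9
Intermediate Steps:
o(q, f) = f + f*q**2 (o(q, f) = q**2*f + f = f*q**2 + f = f + f*q**2)
1/(-421201 + o(-701, -574)) = 1/(-421201 - 574*(1 + (-701)**2)) = 1/(-421201 - 574*(1 + 491401)) = 1/(-421201 - 574*491402) = 1/(-421201 - 282064748) = 1/(-282485949) = -1/282485949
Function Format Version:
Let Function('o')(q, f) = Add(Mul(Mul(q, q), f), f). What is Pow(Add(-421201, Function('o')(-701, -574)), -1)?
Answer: Rational(-1, 282485949) ≈ -3.5400e-9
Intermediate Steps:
Function('o')(q, f) = Add(f, Mul(f, Pow(q, 2))) (Function('o')(q, f) = Add(Mul(Pow(q, 2), f), f) = Add(Mul(f, Pow(q, 2)), f) = Add(f, Mul(f, Pow(q, 2))))
Pow(Add(-421201, Function('o')(-701, -574)), -1) = Pow(Add(-421201, Mul(-574, Add(1, Pow(-701, 2)))), -1) = Pow(Add(-421201, Mul(-574, Add(1, 491401))), -1) = Pow(Add(-421201, Mul(-574, 491402)), -1) = Pow(Add(-421201, -282064748), -1) = Pow(-282485949, -1) = Rational(-1, 282485949)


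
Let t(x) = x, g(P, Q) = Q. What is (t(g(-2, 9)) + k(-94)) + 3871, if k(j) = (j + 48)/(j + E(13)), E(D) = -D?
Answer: 415206/107 ≈ 3880.4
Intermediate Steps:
k(j) = (48 + j)/(-13 + j) (k(j) = (j + 48)/(j - 1*13) = (48 + j)/(j - 13) = (48 + j)/(-13 + j))
(t(g(-2, 9)) + k(-94)) + 3871 = (9 + (48 - 94)/(-13 - 94)) + 3871 = (9 - 46/(-107)) + 3871 = (9 - 1/107*(-46)) + 3871 = (9 + 46/107) + 3871 = 1009/107 + 3871 = 415206/107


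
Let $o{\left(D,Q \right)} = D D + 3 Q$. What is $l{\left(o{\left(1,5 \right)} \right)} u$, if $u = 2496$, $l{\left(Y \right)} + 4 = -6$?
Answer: $-24960$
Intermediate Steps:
$o{\left(D,Q \right)} = D^{2} + 3 Q$
$l{\left(Y \right)} = -10$ ($l{\left(Y \right)} = -4 - 6 = -10$)
$l{\left(o{\left(1,5 \right)} \right)} u = \left(-10\right) 2496 = -24960$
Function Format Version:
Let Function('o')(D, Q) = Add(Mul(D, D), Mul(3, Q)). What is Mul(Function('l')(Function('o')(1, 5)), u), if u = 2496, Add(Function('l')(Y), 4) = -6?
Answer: -24960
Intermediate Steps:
Function('o')(D, Q) = Add(Pow(D, 2), Mul(3, Q))
Function('l')(Y) = -10 (Function('l')(Y) = Add(-4, -6) = -10)
Mul(Function('l')(Function('o')(1, 5)), u) = Mul(-10, 2496) = -24960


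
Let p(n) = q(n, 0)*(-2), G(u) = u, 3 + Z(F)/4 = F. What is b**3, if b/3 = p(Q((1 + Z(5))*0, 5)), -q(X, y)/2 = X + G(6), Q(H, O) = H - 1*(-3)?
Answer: 1259712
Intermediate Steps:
Z(F) = -12 + 4*F
Q(H, O) = 3 + H (Q(H, O) = H + 3 = 3 + H)
q(X, y) = -12 - 2*X (q(X, y) = -2*(X + 6) = -2*(6 + X) = -12 - 2*X)
p(n) = 24 + 4*n (p(n) = (-12 - 2*n)*(-2) = 24 + 4*n)
b = 108 (b = 3*(24 + 4*(3 + (1 + (-12 + 4*5))*0)) = 3*(24 + 4*(3 + (1 + (-12 + 20))*0)) = 3*(24 + 4*(3 + (1 + 8)*0)) = 3*(24 + 4*(3 + 9*0)) = 3*(24 + 4*(3 + 0)) = 3*(24 + 4*3) = 3*(24 + 12) = 3*36 = 108)
b**3 = 108**3 = 1259712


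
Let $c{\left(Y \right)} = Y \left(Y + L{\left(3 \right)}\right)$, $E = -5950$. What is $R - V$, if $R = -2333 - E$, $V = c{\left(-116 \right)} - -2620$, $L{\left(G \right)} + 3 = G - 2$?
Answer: $-12691$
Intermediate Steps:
$L{\left(G \right)} = -5 + G$ ($L{\left(G \right)} = -3 + \left(G - 2\right) = -3 + \left(-2 + G\right) = -5 + G$)
$c{\left(Y \right)} = Y \left(-2 + Y\right)$ ($c{\left(Y \right)} = Y \left(Y + \left(-5 + 3\right)\right) = Y \left(Y - 2\right) = Y \left(-2 + Y\right)$)
$V = 16308$ ($V = - 116 \left(-2 - 116\right) - -2620 = \left(-116\right) \left(-118\right) + 2620 = 13688 + 2620 = 16308$)
$R = 3617$ ($R = -2333 - -5950 = -2333 + 5950 = 3617$)
$R - V = 3617 - 16308 = -12691$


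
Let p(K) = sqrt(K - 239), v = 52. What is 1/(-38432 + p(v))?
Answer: -38432/1477018811 - I*sqrt(187)/1477018811 ≈ -2.602e-5 - 9.2584e-9*I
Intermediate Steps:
p(K) = sqrt(-239 + K)
1/(-38432 + p(v)) = 1/(-38432 + sqrt(-239 + 52)) = 1/(-38432 + sqrt(-187)) = 1/(-38432 + I*sqrt(187))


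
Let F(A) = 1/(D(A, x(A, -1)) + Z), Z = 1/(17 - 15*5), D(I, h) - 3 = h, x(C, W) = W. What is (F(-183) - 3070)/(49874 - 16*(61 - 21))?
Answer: -176496/2830955 ≈ -0.062345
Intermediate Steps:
D(I, h) = 3 + h
Z = -1/58 (Z = 1/(17 - 75) = 1/(-58) = -1/58 ≈ -0.017241)
F(A) = 58/115 (F(A) = 1/((3 - 1) - 1/58) = 1/(2 - 1/58) = 1/(115/58) = 58/115)
(F(-183) - 3070)/(49874 - 16*(61 - 21)) = (58/115 - 3070)/(49874 - 16*(61 - 21)) = -352992/(115*(49874 - 16*40)) = -352992/(115*(49874 - 640)) = -352992/115/49234 = -352992/115*1/49234 = -176496/2830955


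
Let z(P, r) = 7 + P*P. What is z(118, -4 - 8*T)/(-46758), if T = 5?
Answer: -13931/46758 ≈ -0.29794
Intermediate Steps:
z(P, r) = 7 + P²
z(118, -4 - 8*T)/(-46758) = (7 + 118²)/(-46758) = (7 + 13924)*(-1/46758) = 13931*(-1/46758) = -13931/46758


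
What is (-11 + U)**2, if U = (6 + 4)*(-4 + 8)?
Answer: 841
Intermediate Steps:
U = 40 (U = 10*4 = 40)
(-11 + U)**2 = (-11 + 40)**2 = 29**2 = 841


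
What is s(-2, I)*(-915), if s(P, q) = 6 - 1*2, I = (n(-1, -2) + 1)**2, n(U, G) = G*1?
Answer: -3660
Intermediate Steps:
n(U, G) = G
I = 1 (I = (-2 + 1)**2 = (-1)**2 = 1)
s(P, q) = 4 (s(P, q) = 6 - 2 = 4)
s(-2, I)*(-915) = 4*(-915) = -3660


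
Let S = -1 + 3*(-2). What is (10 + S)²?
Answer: 9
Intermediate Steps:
S = -7 (S = -1 - 6 = -7)
(10 + S)² = (10 - 7)² = 3² = 9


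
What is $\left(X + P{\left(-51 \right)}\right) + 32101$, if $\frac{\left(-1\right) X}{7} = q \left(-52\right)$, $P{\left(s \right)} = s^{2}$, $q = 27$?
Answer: $44530$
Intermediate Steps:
$X = 9828$ ($X = - 7 \cdot 27 \left(-52\right) = \left(-7\right) \left(-1404\right) = 9828$)
$\left(X + P{\left(-51 \right)}\right) + 32101 = \left(9828 + \left(-51\right)^{2}\right) + 32101 = \left(9828 + 2601\right) + 32101 = 12429 + 32101 = 44530$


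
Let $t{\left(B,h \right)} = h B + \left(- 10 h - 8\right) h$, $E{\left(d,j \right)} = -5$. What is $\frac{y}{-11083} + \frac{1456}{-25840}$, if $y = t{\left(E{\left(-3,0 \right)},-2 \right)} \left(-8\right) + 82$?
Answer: $- \frac{1321863}{17899045} \approx -0.073851$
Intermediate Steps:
$t{\left(B,h \right)} = B h + h \left(-8 - 10 h\right)$ ($t{\left(B,h \right)} = B h + \left(-8 - 10 h\right) h = B h + h \left(-8 - 10 h\right)$)
$y = 194$ ($y = - 2 \left(-8 - 5 - -20\right) \left(-8\right) + 82 = - 2 \left(-8 - 5 + 20\right) \left(-8\right) + 82 = \left(-2\right) 7 \left(-8\right) + 82 = \left(-14\right) \left(-8\right) + 82 = 112 + 82 = 194$)
$\frac{y}{-11083} + \frac{1456}{-25840} = \frac{194}{-11083} + \frac{1456}{-25840} = 194 \left(- \frac{1}{11083}\right) + 1456 \left(- \frac{1}{25840}\right) = - \frac{194}{11083} - \frac{91}{1615} = - \frac{1321863}{17899045}$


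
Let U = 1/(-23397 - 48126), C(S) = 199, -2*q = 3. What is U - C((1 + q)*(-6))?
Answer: -14233078/71523 ≈ -199.00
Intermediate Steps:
q = -3/2 (q = -½*3 = -3/2 ≈ -1.5000)
U = -1/71523 (U = 1/(-71523) = -1/71523 ≈ -1.3982e-5)
U - C((1 + q)*(-6)) = -1/71523 - 1*199 = -1/71523 - 199 = -14233078/71523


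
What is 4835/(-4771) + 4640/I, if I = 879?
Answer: 17887475/4193709 ≈ 4.2653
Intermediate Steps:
4835/(-4771) + 4640/I = 4835/(-4771) + 4640/879 = 4835*(-1/4771) + 4640*(1/879) = -4835/4771 + 4640/879 = 17887475/4193709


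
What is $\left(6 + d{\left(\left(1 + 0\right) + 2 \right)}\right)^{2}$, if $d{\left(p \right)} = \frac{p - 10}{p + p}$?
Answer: $\frac{841}{36} \approx 23.361$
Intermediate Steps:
$d{\left(p \right)} = \frac{-10 + p}{2 p}$
$\left(6 + d{\left(\left(1 + 0\right) + 2 \right)}\right)^{2} = \left(6 + \frac{-10 + \left(\left(1 + 0\right) + 2\right)}{2 \left(\left(1 + 0\right) + 2\right)}\right)^{2} = \left(6 + \frac{-10 + \left(1 + 2\right)}{2 \left(1 + 2\right)}\right)^{2} = \left(6 + \frac{-10 + 3}{2 \cdot 3}\right)^{2} = \left(6 + \frac{1}{2} \cdot \frac{1}{3} \left(-7\right)\right)^{2} = \left(6 - \frac{7}{6}\right)^{2} = \left(\frac{29}{6}\right)^{2} = \frac{841}{36}$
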